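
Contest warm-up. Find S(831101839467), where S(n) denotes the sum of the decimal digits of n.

8+3+1+1+0+1+8+3+9+4+6+7 = 51

51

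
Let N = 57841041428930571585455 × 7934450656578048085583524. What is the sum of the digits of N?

206

57841041428930571585455 × 7934450656578048085583524 = 458936889142936254360819001170182959457506043420
Sum of its 48 digits: 206.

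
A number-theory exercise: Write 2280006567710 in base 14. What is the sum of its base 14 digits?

2280006567710 in base 14 is 7C4D25397D4.
Digit sum: 7+12+4+13+2+5+3+9+7+13+4 = 79.

79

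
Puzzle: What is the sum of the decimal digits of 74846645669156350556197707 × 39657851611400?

183

74846645669156350556197707 × 39657851611400 = 2968257167558437008183648520806935059800
Sum of its 40 digits: 183.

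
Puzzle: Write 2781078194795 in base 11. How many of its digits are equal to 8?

2

2781078194795 in base 11 is 9824A315823A.
The digit 8 appears 2 times.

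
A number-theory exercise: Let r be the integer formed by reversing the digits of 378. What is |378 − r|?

Reverse of 378 is 873.
|378 − 873| = 495

495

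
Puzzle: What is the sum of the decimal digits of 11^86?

11^86 = 362886593255124255194791477358808981270609809471944990809879058292055075790399576845456361
Sum of its 90 digits: 454.

454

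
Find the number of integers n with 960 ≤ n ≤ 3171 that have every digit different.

1124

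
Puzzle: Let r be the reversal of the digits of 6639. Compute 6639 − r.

Reverse of 6639 is 9366.
6639 − 9366 = -2727

-2727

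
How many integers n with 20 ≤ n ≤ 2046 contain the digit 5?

545

The integers in [20, 2046] that contain the digit 5: 25, 35, 45, 50, 51, 52, …, 2035, 2045.
545 qualify.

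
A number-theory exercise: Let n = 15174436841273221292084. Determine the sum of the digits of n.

86

1+5+1+7+4+4+3+6+8+4+1+2+7+3+2+2+1+2+9+2+0+8+4 = 86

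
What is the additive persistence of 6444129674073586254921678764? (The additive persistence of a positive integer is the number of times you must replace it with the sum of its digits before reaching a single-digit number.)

6444129674073586254921678764 → 137 → 11 → 2 (3 steps)

3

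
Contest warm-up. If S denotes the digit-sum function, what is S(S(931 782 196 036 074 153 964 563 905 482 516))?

13

First digit sum: 148.
1+4+8 = 13.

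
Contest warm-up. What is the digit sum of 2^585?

764

2^585 = 126633165554229521438977290762059361297987250739820462036000284719563379254544315991201997343356439034674007770120263341747898897565056619503383631412169301973302667340133957632
Sum of its 177 digits: 764.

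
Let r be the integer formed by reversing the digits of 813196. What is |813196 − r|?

121878

Reverse of 813196 is 691318.
|813196 − 691318| = 121878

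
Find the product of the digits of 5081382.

0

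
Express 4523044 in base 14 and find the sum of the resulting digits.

4523044 in base 14 is 85A4A8.
Digit sum: 8+5+10+4+10+8 = 45.

45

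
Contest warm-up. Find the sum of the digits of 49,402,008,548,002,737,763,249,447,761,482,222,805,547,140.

4+9+4+0+2+0+0+8+5+4+8+0+0+2+7+3+7+7+6+3+2+4+9+4+4+7+7+6+1+4+8+2+2+2+2+8+0+5+5+4+7+1+4+0 = 177

177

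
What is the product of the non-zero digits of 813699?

11664

8×1×3×6×9×9 = 11664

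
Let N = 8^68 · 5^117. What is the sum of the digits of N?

107

8^68 · 5^117 = 154742504910672534362390528000000000000000000000000000000000000000000000000000000000000000000000000000000000000000000000000000000000000000000000
Sum of its 144 digits: 107.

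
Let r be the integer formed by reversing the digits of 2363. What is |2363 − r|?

1269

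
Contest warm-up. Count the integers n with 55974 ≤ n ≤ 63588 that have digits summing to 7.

The integers in [55974, 63588] that have digits summing to 7: 60001, 60010, 60100, 61000.
4 qualify.

4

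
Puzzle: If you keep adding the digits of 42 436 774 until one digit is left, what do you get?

1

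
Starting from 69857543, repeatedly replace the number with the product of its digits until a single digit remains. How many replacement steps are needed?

69857543 → 907200 → 0 (2 steps)

2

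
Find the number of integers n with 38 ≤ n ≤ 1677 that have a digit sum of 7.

The integers in [38, 1677] that have a digit sum of 7: 43, 52, 61, 70, 106, 115, …, 1510, 1600.
60 qualify.

60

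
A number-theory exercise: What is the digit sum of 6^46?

180

6^46 = 623673825204293256669089197883129856
Sum of its 36 digits: 180.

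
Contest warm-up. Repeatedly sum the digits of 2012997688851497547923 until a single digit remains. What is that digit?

8

2+0+1+2+9+9+7+6+8+8+8+5+1+4+9+7+5+4+7+9+2+3 = 116
1+1+6 = 8
(Equivalently, 2012997688851497547923 mod 9 = 8.)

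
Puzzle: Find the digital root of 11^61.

The digital root of n equals n mod 9 (or 9 when 9 | n), so we need 11^61 mod 9.
11^61 ≡ 2 (mod 9), so the digital root is 2.

2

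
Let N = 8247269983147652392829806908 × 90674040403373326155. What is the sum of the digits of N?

8247269983147652392829806908 × 90674040403373326155 = 747813291669458283774104966943772205306356078740
Sum of its 48 digits: 225.

225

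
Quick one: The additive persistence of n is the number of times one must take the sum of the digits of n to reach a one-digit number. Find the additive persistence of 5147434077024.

5147434077024 → 48 → 12 → 3 (3 steps)

3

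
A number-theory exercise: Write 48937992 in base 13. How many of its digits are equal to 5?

1

48937992 in base 13 is A1A5BBC.
The digit 5 appears 1 time.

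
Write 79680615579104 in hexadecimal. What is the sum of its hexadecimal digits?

79680615579104 in base 16 is 487816C97DE0.
Digit sum: 4+8+7+8+1+6+12+9+7+13+14+0 = 89.

89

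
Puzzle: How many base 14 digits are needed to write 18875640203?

18875640203 in base 14 is CB0C458A7, which has 9 digits.

9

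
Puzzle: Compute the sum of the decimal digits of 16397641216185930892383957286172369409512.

191

1+6+3+9+7+6+4+1+2+1+6+1+8+5+9+3+0+8+9+2+3+8+3+9+5+7+2+8+6+1+7+2+3+6+9+4+0+9+5+1+2 = 191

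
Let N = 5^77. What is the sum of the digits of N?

5^77 = 661744490042422139897126953655970282852649688720703125
Sum of its 54 digits: 245.

245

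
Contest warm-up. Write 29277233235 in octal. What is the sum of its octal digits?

26

29277233235 in base 8 is 332103620123.
Digit sum: 3+3+2+1+0+3+6+2+0+1+2+3 = 26.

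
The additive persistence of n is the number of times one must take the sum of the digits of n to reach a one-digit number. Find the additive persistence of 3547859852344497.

3

3547859852344497 → 87 → 15 → 6 (3 steps)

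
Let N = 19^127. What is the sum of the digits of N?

730

19^127 = 2521780725566763417449426358253347722379776471994859648795066200012300115931622857584045597345874313649668072398824688768543100282714301758411561017086199603802139
Sum of its 163 digits: 730.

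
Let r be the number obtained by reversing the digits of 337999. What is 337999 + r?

Reverse of 337999 is 999733.
337999 + 999733 = 1337732

1337732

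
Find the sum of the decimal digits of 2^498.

613

2^498 = 818347651974035467503297424206899788054160511510766197370822842024033449101168638720817523081476039287721671031890017752304314136471348263332131897344
Sum of its 150 digits: 613.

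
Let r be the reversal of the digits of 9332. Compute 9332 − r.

Reverse of 9332 is 2339.
9332 − 2339 = 6993

6993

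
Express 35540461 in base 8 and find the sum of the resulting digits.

40

35540461 in base 8 is 207446755.
Digit sum: 2+0+7+4+4+6+7+5+5 = 40.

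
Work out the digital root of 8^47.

8

The digital root of n equals n mod 9 (or 9 when 9 | n), so we need 8^47 mod 9.
8^47 ≡ 8 (mod 9), so the digital root is 8.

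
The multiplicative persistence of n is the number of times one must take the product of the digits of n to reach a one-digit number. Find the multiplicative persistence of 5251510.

5251510 → 0 (1 step)

1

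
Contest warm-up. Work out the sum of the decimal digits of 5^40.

5^40 = 9094947017729282379150390625
Sum of its 28 digits: 130.

130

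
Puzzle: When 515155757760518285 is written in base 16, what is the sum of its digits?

95

515155757760518285 in base 16 is 726336EA950188D.
Digit sum: 7+2+6+3+3+6+14+10+9+5+0+1+8+8+13 = 95.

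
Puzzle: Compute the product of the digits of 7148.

7×1×4×8 = 224

224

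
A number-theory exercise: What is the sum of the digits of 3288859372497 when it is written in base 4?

42

3288859372497 in base 4 is 233312333102312233101.
Digit sum: 2+3+3+3+1+2+3+3+3+1+0+2+3+1+2+2+3+3+1+0+1 = 42.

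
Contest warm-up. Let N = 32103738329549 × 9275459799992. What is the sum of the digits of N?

124

32103738329549 × 9275459799992 = 297776934305194071723563608
Sum of its 27 digits: 124.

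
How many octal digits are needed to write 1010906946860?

14

1010906946860 in base 8 is 16553657756454, which has 14 digits.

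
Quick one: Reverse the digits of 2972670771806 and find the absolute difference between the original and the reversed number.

3109099990986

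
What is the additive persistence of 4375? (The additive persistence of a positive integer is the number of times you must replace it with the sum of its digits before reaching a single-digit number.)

4375 → 19 → 10 → 1 (3 steps)

3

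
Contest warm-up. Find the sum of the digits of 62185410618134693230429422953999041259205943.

184

6+2+1+8+5+4+1+0+6+1+8+1+3+4+6+9+3+2+3+0+4+2+9+4+2+2+9+5+3+9+9+9+0+4+1+2+5+9+2+0+5+9+4+3 = 184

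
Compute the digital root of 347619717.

9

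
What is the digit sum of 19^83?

505

19^83 = 13694585098795051015573767467175826215309578754118269560782501486876937874230165483164062342194313549688459
Sum of its 107 digits: 505.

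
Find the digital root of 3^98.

9

The digital root of n equals n mod 9 (or 9 when 9 | n), so we need 3^98 mod 9.
3^98 ≡ 0 (mod 9), so the digital root is 9.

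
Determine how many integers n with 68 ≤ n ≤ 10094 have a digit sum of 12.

419

The integers in [68, 10094] that have a digit sum of 12: 75, 84, 93, 129, 138, 147, …, 10083, 10092.
419 qualify.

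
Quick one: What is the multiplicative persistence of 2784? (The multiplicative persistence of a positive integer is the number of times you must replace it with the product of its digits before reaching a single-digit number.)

4

2784 → 448 → 128 → 16 → 6 (4 steps)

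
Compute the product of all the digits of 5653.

450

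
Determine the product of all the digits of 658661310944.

0

6×5×8×6×6×1×3×1×0×9×4×4 = 0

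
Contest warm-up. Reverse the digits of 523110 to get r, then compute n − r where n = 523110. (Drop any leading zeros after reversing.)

511785

Reverse of 523110 is 11325.
523110 − 11325 = 511785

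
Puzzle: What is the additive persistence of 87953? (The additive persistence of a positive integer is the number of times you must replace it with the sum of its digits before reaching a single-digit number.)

87953 → 32 → 5 (2 steps)

2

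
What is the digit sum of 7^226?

871

7^226 = 98210301255363906664487239728796419564050075257618403455679615144424361729111752426867651415870494488227101170894548929332522449206049116736891102869406735762872925327934834667295953376185649
Sum of its 191 digits: 871.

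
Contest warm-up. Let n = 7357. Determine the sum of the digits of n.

22

7+3+5+7 = 22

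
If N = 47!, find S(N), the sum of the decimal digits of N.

47! = 258623241511168180642964355153611979969197632389120000000000
Sum of its 60 digits: 225.

225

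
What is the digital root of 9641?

9+6+4+1 = 20
2+0 = 2

2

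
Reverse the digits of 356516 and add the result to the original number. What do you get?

Reverse of 356516 is 615653.
356516 + 615653 = 972169

972169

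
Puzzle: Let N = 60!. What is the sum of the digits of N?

288

60! = 8320987112741390144276341183223364380754172606361245952449277696409600000000000000
Sum of its 82 digits: 288.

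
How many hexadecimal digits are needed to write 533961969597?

533961969597 in base 16 is 7C529D0FBD, which has 10 digits.

10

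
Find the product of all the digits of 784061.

7×8×4×0×6×1 = 0

0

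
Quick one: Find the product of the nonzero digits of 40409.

144

4×4×9 = 144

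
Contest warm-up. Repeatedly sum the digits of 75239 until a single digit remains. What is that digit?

8

7+5+2+3+9 = 26
2+6 = 8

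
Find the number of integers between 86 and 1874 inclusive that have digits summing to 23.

27

The integers in [86, 1874] that have digits summing to 23: 599, 689, 698, 779, 788, 797, …, 1859, 1868.
27 qualify.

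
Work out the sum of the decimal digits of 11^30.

11^30 = 17449402268886407318558803753801
Sum of its 32 digits: 145.

145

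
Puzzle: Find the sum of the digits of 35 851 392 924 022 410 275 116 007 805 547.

118

3+5+8+5+1+3+9+2+9+2+4+0+2+2+4+1+0+2+7+5+1+1+6+0+0+7+8+0+5+5+4+7 = 118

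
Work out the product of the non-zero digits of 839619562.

699840

8×3×9×6×1×9×5×6×2 = 699840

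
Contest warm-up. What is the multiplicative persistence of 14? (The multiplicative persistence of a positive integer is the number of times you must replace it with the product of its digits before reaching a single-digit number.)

1

14 → 4 (1 step)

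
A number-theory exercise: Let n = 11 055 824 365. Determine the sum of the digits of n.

1+1+0+5+5+8+2+4+3+6+5 = 40

40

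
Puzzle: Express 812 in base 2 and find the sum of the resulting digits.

5

812 in base 2 is 1100101100.
Digit sum: 1+1+0+0+1+0+1+1+0+0 = 5.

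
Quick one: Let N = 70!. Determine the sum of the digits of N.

459

70! = 11978571669969891796072783721689098736458938142546425857555362864628009582789845319680000000000000000
Sum of its 101 digits: 459.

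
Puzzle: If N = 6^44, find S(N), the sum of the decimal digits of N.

153

6^44 = 17324272922341479351919144385642496
Sum of its 35 digits: 153.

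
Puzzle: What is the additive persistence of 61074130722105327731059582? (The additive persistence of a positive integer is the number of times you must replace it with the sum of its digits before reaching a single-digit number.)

3

61074130722105327731059582 → 91 → 10 → 1 (3 steps)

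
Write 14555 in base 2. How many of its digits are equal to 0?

14555 in base 2 is 11100011011011.
The digit 0 appears 5 times.

5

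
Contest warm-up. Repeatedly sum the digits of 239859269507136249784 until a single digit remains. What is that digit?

1

2+3+9+8+5+9+2+6+9+5+0+7+1+3+6+2+4+9+7+8+4 = 109
1+0+9 = 10
1+0 = 1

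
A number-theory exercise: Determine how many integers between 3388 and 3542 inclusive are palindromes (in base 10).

1

The integers in [3388, 3542] that are palindromes (in base 10): 3443.
1 qualifies.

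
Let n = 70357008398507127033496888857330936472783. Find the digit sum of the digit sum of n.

16

First digit sum: 196.
1+9+6 = 16.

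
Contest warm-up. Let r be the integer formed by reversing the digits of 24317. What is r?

71342

Reversing 24317 gives 71342.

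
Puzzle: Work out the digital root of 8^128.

1

The digital root of n equals n mod 9 (or 9 when 9 | n), so we need 8^128 mod 9.
8^128 ≡ 1 (mod 9), so the digital root is 1.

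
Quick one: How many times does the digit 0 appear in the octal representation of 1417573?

1417573 in base 8 is 5320545.
The digit 0 appears 1 time.

1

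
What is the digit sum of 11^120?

595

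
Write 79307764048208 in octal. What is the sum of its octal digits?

38

79307764048208 in base 8 is 2202050706520520.
Digit sum: 2+2+0+2+0+5+0+7+0+6+5+2+0+5+2+0 = 38.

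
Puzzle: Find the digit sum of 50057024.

5+0+0+5+7+0+2+4 = 23

23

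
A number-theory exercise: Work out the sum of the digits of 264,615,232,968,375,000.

2+6+4+6+1+5+2+3+2+9+6+8+3+7+5+0+0+0 = 69

69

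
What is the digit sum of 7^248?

7^248 = 383984703035898057096886538750417566393448282128051440095914219853331446134565615855257351266408047872388735580345723572915589527884927860451042085647353041145948635066347732326449210217261744380117586572308801
Sum of its 210 digits: 931.

931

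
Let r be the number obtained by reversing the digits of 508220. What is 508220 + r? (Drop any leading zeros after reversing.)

Reverse of 508220 is 22805.
508220 + 22805 = 531025

531025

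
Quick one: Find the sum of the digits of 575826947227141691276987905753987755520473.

5+7+5+8+2+6+9+4+7+2+2+7+1+4+1+6+9+1+2+7+6+9+8+7+9+0+5+7+5+3+9+8+7+7+5+5+5+2+0+4+7+3 = 216

216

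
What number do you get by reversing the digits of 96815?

51869

Reversing 96815 gives 51869.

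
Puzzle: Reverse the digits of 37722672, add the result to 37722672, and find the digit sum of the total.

36

Reversal of 37722672 is 27622773; 37722672 + 27622773 = 65345445.
Digit sum of 65345445: 6+5+3+4+5+4+4+5 = 36.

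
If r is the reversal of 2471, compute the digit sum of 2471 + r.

10

Reversal of 2471 is 1742; 2471 + 1742 = 4213.
Digit sum of 4213: 4+2+1+3 = 10.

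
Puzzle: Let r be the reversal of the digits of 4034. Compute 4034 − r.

-270

Reverse of 4034 is 4304.
4034 − 4304 = -270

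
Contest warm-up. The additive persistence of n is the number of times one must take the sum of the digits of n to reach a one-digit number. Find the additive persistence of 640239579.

2

640239579 → 45 → 9 (2 steps)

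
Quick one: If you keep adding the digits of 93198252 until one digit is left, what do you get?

3

9+3+1+9+8+2+5+2 = 39
3+9 = 12
1+2 = 3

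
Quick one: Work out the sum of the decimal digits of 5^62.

187

5^62 = 21684043449710088680149056017398834228515625
Sum of its 44 digits: 187.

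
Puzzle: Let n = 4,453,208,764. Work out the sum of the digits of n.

43

4+4+5+3+2+0+8+7+6+4 = 43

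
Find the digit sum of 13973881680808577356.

103

1+3+9+7+3+8+8+1+6+8+0+8+0+8+5+7+7+3+5+6 = 103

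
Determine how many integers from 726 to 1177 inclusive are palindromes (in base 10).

30

The integers in [726, 1177] that are palindromes (in base 10): 727, 737, 747, 757, 767, 777, …, 1001, 1111.
30 qualify.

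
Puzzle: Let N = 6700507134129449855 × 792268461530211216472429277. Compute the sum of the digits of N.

232

6700507134129449855 × 792268461530211216472429277 = 5308600478628943849966489604940691699405404835
Sum of its 46 digits: 232.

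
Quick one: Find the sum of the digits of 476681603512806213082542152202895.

4+7+6+6+8+1+6+0+3+5+1+2+8+0+6+2+1+3+0+8+2+5+4+2+1+5+2+2+0+2+8+9+5 = 124

124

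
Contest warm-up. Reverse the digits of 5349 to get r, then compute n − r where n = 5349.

-4086

Reverse of 5349 is 9435.
5349 − 9435 = -4086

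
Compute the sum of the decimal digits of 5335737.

5+3+3+5+7+3+7 = 33

33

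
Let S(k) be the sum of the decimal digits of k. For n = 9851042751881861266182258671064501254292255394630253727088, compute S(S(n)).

First digit sum: 247.
2+4+7 = 13.

13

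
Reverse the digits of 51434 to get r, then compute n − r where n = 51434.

Reverse of 51434 is 43415.
51434 − 43415 = 8019

8019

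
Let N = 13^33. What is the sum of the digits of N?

181

13^33 = 5756130429098929077956071497934208653
Sum of its 37 digits: 181.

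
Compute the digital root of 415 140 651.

4+1+5+1+4+0+6+5+1 = 27
2+7 = 9

9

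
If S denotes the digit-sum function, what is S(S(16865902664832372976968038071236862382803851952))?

7

First digit sum: 223.
2+2+3 = 7.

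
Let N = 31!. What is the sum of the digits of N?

31! = 8222838654177922817725562880000000
Sum of its 34 digits: 135.

135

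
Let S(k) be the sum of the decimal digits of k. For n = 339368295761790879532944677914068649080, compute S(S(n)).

First digit sum: 204.
2+0+4 = 6.

6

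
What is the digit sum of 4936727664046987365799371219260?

158

4+9+3+6+7+2+7+6+6+4+0+4+6+9+8+7+3+6+5+7+9+9+3+7+1+2+1+9+2+6+0 = 158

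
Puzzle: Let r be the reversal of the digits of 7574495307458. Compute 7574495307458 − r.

Reverse of 7574495307458 is 8547035944757.
7574495307458 − 8547035944757 = -972540637299

-972540637299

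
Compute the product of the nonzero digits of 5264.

240

5×2×6×4 = 240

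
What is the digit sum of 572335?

25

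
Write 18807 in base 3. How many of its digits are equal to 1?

3

18807 in base 3 is 221210120.
The digit 1 appears 3 times.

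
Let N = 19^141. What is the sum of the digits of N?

856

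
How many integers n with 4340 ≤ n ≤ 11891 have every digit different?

3171

The integers in [4340, 11891] that have every digit different: 4350, 4351, 4352, 4356, 4357, 4358, …, 10986, 10987.
3171 qualify.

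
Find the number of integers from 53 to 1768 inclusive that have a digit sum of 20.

61

The integers in [53, 1768] that have a digit sum of 20: 299, 389, 398, 479, 488, 497, …, 1757, 1766.
61 qualify.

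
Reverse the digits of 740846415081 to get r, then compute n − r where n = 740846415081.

Reverse of 740846415081 is 180514648047.
740846415081 − 180514648047 = 560331767034

560331767034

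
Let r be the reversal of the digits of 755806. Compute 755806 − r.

147249

Reverse of 755806 is 608557.
755806 − 608557 = 147249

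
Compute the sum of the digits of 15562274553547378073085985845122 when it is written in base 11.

15562274553547378073085985845122 in base 11 is 98A066259451A8A11A2A4269646260.
Digit sum: 9+8+10+0+6+6+2+5+9+4+5+1+10+8+10+1+1+10+2+10+4+2+6+9+6+4+6+2+6+0 = 162.

162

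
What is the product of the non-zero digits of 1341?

1×3×4×1 = 12

12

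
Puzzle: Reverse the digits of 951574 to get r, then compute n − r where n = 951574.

476415

Reverse of 951574 is 475159.
951574 − 475159 = 476415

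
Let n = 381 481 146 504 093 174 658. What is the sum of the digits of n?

3+8+1+4+8+1+1+4+6+5+0+4+0+9+3+1+7+4+6+5+8 = 88

88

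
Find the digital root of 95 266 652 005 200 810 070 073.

2

9+5+2+6+6+6+5+2+0+0+5+2+0+0+8+1+0+0+7+0+0+7+3 = 74
7+4 = 11
1+1 = 2
(Equivalently, 95 266 652 005 200 810 070 073 mod 9 = 2.)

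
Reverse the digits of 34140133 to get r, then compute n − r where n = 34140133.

Reverse of 34140133 is 33104143.
34140133 − 33104143 = 1035990

1035990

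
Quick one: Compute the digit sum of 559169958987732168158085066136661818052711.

203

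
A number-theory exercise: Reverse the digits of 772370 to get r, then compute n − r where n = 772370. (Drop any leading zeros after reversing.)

Reverse of 772370 is 73277.
772370 − 73277 = 699093

699093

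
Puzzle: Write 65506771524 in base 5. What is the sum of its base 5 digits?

65506771524 in base 5 is 2033124213142044.
Digit sum: 2+0+3+3+1+2+4+2+1+3+1+4+2+0+4+4 = 36.

36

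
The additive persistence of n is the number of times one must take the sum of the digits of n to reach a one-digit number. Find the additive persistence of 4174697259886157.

3

4174697259886157 → 89 → 17 → 8 (3 steps)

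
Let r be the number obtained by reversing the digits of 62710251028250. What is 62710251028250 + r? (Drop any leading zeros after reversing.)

Reverse of 62710251028250 is 5282015201726.
62710251028250 + 5282015201726 = 67992266229976

67992266229976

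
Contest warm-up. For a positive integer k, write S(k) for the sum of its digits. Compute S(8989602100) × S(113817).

S(8989602100) = 8+9+8+9+6+0+2+1+0+0 = 43.
S(113817) = 1+1+3+8+1+7 = 21.
43 · 21 = 903.

903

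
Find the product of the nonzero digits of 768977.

148176

7×6×8×9×7×7 = 148176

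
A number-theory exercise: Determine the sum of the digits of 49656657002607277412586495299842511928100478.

4+9+6+5+6+6+5+7+0+0+2+6+0+7+2+7+7+4+1+2+5+8+6+4+9+5+2+9+9+8+4+2+5+1+1+9+2+8+1+0+0+4+7+8 = 203

203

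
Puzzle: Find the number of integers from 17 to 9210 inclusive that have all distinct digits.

The integers in [17, 9210] that have all distinct digits: 17, 18, 19, 20, 21, 23, …, 9208, 9210.
4875 qualify.

4875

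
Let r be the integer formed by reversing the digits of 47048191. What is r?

19184074

Reversing 47048191 gives 19184074.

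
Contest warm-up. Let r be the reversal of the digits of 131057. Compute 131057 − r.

Reverse of 131057 is 750131.
131057 − 750131 = -619074

-619074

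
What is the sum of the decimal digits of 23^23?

146

23^23 = 20880467999847912034355032910567
Sum of its 32 digits: 146.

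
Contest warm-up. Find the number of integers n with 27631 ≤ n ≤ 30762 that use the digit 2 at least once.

The integers in [27631, 30762] that use the digit 2 at least once: 27631, 27632, 27633, 27634, 27635, 27636, …, 30752, 30762.
2599 qualify.

2599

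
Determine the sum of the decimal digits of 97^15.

145

97^15 = 633251189136789386043275954593
Sum of its 30 digits: 145.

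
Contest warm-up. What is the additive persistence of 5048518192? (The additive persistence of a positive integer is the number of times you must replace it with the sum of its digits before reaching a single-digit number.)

2

5048518192 → 43 → 7 (2 steps)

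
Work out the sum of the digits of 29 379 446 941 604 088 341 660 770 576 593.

2+9+3+7+9+4+4+6+9+4+1+6+0+4+0+8+8+3+4+1+6+6+0+7+7+0+5+7+6+5+9+3 = 153

153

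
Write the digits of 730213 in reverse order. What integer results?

312037

Reversing 730213 gives 312037.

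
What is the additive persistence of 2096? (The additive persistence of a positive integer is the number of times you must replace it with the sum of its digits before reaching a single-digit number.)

2

2096 → 17 → 8 (2 steps)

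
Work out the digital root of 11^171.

The digital root of n equals n mod 9 (or 9 when 9 | n), so we need 11^171 mod 9.
11^171 ≡ 8 (mod 9), so the digital root is 8.

8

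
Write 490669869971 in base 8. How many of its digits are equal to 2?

1

490669869971 in base 8 is 7107615005623.
The digit 2 appears 1 time.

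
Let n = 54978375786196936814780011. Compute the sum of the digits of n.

5+4+9+7+8+3+7+5+7+8+6+1+9+6+9+3+6+8+1+4+7+8+0+0+1+1 = 133

133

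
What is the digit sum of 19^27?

19^27 = 33600614943460448322716069311260139
Sum of its 35 digits: 127.

127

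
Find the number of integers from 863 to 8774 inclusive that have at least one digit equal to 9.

2150

The integers in [863, 8774] that have at least one digit equal to 9: 869, 879, 889, 890, 891, 892, …, 8759, 8769.
2150 qualify.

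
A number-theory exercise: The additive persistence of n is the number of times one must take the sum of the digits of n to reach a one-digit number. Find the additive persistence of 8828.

2

8828 → 26 → 8 (2 steps)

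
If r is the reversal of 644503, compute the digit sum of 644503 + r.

44

Reversal of 644503 is 305446; 644503 + 305446 = 949949.
Digit sum of 949949: 9+4+9+9+4+9 = 44.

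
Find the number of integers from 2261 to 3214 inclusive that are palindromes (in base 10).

9

The integers in [2261, 3214] that are palindromes (in base 10): 2332, 2442, 2552, 2662, 2772, 2882, 2992, 3003, 3113.
9 qualify.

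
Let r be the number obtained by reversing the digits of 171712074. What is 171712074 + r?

641929245

Reverse of 171712074 is 470217171.
171712074 + 470217171 = 641929245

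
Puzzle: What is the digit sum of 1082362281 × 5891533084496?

1082362281 × 5891533084496 = 6376773187922056295376
Sum of its 22 digits: 111.

111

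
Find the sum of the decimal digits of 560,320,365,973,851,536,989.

5+6+0+3+2+0+3+6+5+9+7+3+8+5+1+5+3+6+9+8+9 = 103

103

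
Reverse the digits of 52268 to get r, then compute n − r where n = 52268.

Reverse of 52268 is 86225.
52268 − 86225 = -33957

-33957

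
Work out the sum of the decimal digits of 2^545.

716

2^545 = 115172193140305827399949785796761135587064246228529065807379342658863042065190089480167441564259605943037975312218134915154131611020654072038617988630148194691448832
Sum of its 165 digits: 716.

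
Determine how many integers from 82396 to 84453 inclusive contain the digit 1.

557

The integers in [82396, 84453] that contain the digit 1: 82401, 82410, 82411, 82412, 82413, 82414, …, 84441, 84451.
557 qualify.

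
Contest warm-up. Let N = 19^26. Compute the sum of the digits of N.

19^26 = 1768453418076865701195582595329481
Sum of its 34 digits: 163.

163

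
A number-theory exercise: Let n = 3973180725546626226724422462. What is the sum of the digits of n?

3+9+7+3+1+8+0+7+2+5+5+4+6+6+2+6+2+2+6+7+2+4+4+2+2+4+6+2 = 117

117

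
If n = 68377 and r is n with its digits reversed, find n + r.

Reverse of 68377 is 77386.
68377 + 77386 = 145763

145763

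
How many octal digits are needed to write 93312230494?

13

93312230494 in base 8 is 1267165722136, which has 13 digits.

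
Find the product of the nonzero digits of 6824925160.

207360

6×8×2×4×9×2×5×1×6 = 207360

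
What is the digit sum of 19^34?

19^34 = 30034640110980377619945846078500632729311721
Sum of its 44 digits: 172.

172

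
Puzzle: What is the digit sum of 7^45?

163

7^45 = 107006904423598033356356300384937784807
Sum of its 39 digits: 163.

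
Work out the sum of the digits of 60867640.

37

6+0+8+6+7+6+4+0 = 37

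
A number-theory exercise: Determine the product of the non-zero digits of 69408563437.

6×9×4×8×5×6×3×4×3×7 = 13063680

13063680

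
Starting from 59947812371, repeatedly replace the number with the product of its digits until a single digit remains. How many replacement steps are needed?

2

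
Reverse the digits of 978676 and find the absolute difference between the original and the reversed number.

Reverse of 978676 is 676879.
|978676 − 676879| = 301797

301797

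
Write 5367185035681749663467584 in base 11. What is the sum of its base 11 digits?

114

5367185035681749663467584 in base 11 is 5AA2A84510430805A1482455.
Digit sum: 5+10+10+2+10+8+4+5+1+0+4+3+0+8+0+5+10+1+4+8+2+4+5+5 = 114.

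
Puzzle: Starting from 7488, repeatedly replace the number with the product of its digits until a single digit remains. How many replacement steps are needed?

7488 → 1792 → 126 → 12 → 2 (4 steps)

4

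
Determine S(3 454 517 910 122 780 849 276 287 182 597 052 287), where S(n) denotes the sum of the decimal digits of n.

168

3+4+5+4+5+1+7+9+1+0+1+2+2+7+8+0+8+4+9+2+7+6+2+8+7+1+8+2+5+9+7+0+5+2+2+8+7 = 168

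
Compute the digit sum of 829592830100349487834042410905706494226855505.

8+2+9+5+9+2+8+3+0+1+0+0+3+4+9+4+8+7+8+3+4+0+4+2+4+1+0+9+0+5+7+0+6+4+9+4+2+2+6+8+5+5+5+0+5 = 190

190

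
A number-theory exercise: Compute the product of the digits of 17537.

735

1×7×5×3×7 = 735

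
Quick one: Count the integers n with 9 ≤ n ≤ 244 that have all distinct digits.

181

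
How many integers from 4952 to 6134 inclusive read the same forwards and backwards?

13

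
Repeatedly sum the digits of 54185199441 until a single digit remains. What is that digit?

6

5+4+1+8+5+1+9+9+4+4+1 = 51
5+1 = 6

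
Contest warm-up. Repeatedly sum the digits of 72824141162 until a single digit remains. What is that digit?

7+2+8+2+4+1+4+1+1+6+2 = 38
3+8 = 11
1+1 = 2
(Equivalently, 72824141162 mod 9 = 2.)

2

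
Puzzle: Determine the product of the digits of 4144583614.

184320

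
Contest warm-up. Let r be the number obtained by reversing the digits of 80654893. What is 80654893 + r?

120500501

Reverse of 80654893 is 39845608.
80654893 + 39845608 = 120500501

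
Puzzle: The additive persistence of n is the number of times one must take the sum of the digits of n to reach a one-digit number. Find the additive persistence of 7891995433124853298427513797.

3

7891995433124853298427513797 → 145 → 10 → 1 (3 steps)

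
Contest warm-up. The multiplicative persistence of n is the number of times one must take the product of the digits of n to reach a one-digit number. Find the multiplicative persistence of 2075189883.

1

2075189883 → 0 (1 step)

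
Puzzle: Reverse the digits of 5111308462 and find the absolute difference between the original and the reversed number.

Reverse of 5111308462 is 2648031115.
|5111308462 − 2648031115| = 2463277347

2463277347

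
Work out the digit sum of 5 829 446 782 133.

62

5+8+2+9+4+4+6+7+8+2+1+3+3 = 62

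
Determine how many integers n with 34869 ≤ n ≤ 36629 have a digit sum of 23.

131

The integers in [34869, 36629] that have a digit sum of 23: 34871, 34880, 34907, 34916, 34925, 34934, …, 36617, 36626.
131 qualify.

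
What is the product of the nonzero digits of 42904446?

27648

4×2×9×4×4×4×6 = 27648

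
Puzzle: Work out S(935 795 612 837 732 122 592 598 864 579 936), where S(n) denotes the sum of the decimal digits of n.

177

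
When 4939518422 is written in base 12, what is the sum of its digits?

4939518422 in base 12 is B5A299732.
Digit sum: 11+5+10+2+9+9+7+3+2 = 58.

58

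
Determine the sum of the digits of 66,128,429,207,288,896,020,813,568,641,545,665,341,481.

6+6+1+2+8+4+2+9+2+0+7+2+8+8+8+9+6+0+2+0+8+1+3+5+6+8+6+4+1+5+4+5+6+6+5+3+4+1+4+8+1 = 184

184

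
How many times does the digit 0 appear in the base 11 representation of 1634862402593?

1634862402593 in base 11 is 580383229562.
The digit 0 appears 1 time.

1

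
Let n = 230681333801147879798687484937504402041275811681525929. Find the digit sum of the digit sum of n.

11

First digit sum: 245.
2+4+5 = 11.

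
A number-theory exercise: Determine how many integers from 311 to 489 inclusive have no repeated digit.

The integers in [311, 489] that have no repeated digit: 312, 314, 315, 316, 317, 318, …, 487, 489.
127 qualify.

127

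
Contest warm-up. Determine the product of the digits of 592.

5×9×2 = 90

90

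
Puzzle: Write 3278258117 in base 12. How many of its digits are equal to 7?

3278258117 in base 12 is 775A70145.
The digit 7 appears 3 times.

3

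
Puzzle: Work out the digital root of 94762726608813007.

4

9+4+7+6+2+7+2+6+6+0+8+8+1+3+0+0+7 = 76
7+6 = 13
1+3 = 4
(Equivalently, 94762726608813007 mod 9 = 4.)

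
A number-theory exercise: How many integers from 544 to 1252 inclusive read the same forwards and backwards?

The integers in [544, 1252] that read the same forwards and backwards: 545, 555, 565, 575, 585, 595, …, 1111, 1221.
49 qualify.

49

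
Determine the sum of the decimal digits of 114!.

648

114! = 2543559733472187557120132004189335234812341496026552301496526393412538629248600474981599398141467853800514886431180030568224218435400019580180261753940817530060800000000000000000000000000
Sum of its 187 digits: 648.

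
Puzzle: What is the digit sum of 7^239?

958

7^239 = 9515498900405558717387680827402060152725586144704522698452066994985886791596241095752787384443924625434071744326243836713669475144686021758873799946739656783244893946316812083897462009214238131925049143
Sum of its 202 digits: 958.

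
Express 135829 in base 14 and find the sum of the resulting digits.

18

135829 in base 14 is 37701.
Digit sum: 3+7+7+0+1 = 18.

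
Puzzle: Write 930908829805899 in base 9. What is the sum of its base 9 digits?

930908829805899 in base 9 is 4462060357135786.
Digit sum: 4+4+6+2+0+6+0+3+5+7+1+3+5+7+8+6 = 67.

67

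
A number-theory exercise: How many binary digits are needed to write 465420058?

29

465420058 in base 2 is 11011101111011011111100011010, which has 29 digits.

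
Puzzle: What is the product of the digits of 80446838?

8×0×4×4×6×8×3×8 = 0

0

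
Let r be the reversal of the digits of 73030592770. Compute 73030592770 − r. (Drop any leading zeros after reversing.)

65301089733

Reverse of 73030592770 is 7729503037.
73030592770 − 7729503037 = 65301089733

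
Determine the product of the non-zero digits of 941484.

9×4×1×4×8×4 = 4608

4608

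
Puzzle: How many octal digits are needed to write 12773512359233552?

12773512359233552 in base 8 is 553027043255144020, which has 18 digits.

18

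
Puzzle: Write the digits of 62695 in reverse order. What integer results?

59626

Reversing 62695 gives 59626.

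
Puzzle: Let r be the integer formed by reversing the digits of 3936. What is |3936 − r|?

2457

Reverse of 3936 is 6393.
|3936 − 6393| = 2457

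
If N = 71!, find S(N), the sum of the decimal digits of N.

423

71! = 850478588567862317521167644239926010288584608120796235886430763388588680378079017697280000000000000000
Sum of its 102 digits: 423.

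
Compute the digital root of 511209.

9

5+1+1+2+0+9 = 18
1+8 = 9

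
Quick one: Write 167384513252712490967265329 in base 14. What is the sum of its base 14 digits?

167384513252712490967265329 in base 14 is A2C80641DD420A7BB143369.
Digit sum: 10+2+12+8+0+6+4+1+13+13+4+2+0+10+7+11+11+1+4+3+3+6+9 = 140.

140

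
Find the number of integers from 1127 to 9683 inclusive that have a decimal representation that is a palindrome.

The integers in [1127, 9683] that have a decimal representation that is a palindrome: 1221, 1331, 1441, 1551, 1661, 1771, …, 9559, 9669.
85 qualify.

85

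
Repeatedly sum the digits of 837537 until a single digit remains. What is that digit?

8+3+7+5+3+7 = 33
3+3 = 6

6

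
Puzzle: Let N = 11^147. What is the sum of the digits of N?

11^147 = 1215415353701119428567599090705841114394571217822709983119287253460808647271967908001525374780669455007257574399099710230071090808631235582429494215539571
Sum of its 154 digits: 665.

665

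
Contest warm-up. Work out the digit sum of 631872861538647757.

6+3+1+8+7+2+8+6+1+5+3+8+6+4+7+7+5+7 = 94

94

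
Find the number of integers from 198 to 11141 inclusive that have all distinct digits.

5449

The integers in [198, 11141] that have all distinct digits: 198, 201, 203, 204, 205, 206, …, 10986, 10987.
5449 qualify.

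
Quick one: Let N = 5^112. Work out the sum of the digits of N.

5^112 = 1925929944387235853055977942584927318538101648215388195239938795566558837890625
Sum of its 79 digits: 409.

409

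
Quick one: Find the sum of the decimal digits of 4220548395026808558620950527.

120

4+2+2+0+5+4+8+3+9+5+0+2+6+8+0+8+5+5+8+6+2+0+9+5+0+5+2+7 = 120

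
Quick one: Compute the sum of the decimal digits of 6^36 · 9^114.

6^36 · 9^114 = 62674530584714201091785966340482754023125840754976835522053565233453223222209310579529924361463566457463194456382476176818188817390370816
Sum of its 137 digits: 594.

594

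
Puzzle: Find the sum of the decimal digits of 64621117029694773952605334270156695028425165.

186

6+4+6+2+1+1+1+7+0+2+9+6+9+4+7+7+3+9+5+2+6+0+5+3+3+4+2+7+0+1+5+6+6+9+5+0+2+8+4+2+5+1+6+5 = 186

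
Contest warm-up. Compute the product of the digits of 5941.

180

5×9×4×1 = 180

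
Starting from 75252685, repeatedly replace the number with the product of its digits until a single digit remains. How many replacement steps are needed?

75252685 → 168000 → 0 (2 steps)

2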